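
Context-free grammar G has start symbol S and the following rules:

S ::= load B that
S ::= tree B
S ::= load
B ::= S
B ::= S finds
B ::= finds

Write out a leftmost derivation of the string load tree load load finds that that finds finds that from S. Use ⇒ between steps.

S ⇒ load B that ⇒ load S finds that ⇒ load tree B finds that ⇒ load tree S finds finds that ⇒ load tree load B that finds finds that ⇒ load tree load S that finds finds that ⇒ load tree load load B that that finds finds that ⇒ load tree load load finds that that finds finds that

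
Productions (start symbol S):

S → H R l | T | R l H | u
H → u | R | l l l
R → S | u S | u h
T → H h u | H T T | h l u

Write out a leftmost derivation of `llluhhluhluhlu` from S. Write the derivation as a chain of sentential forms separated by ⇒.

S ⇒ T ⇒ HTT ⇒ lllTT ⇒ lllHTTT ⇒ lllRTTT ⇒ llluhTTT ⇒ llluhhluTT ⇒ llluhhluhluT ⇒ llluhhluhluhlu

S ⇒ T   [S → T]
T ⇒ HTT   [T → H T T]
HTT ⇒ lllTT   [H → l l l]
lllTT ⇒ lllHTTT   [T → H T T]
lllHTTT ⇒ lllRTTT   [H → R]
lllRTTT ⇒ llluhTTT   [R → u h]
llluhTTT ⇒ llluhhluTT   [T → h l u]
llluhhluTT ⇒ llluhhluhluT   [T → h l u]
llluhhluhluT ⇒ llluhhluhluhlu   [T → h l u]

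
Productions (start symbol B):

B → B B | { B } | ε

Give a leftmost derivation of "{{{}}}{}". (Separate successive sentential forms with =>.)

B => BB   [B → B B]
BB => {B}B   [B → { B }]
{B}B => {{B}}B   [B → { B }]
{{B}}B => {{{B}}}B   [B → { B }]
{{{B}}}B => {{{}}}B   [B → ε]
{{{}}}B => {{{}}}BB   [B → B B]
{{{}}}BB => {{{}}}{B}B   [B → { B }]
{{{}}}{B}B => {{{}}}{}B   [B → ε]
{{{}}}{}B => {{{}}}{}   [B → ε]

B => BB => {B}B => {{B}}B => {{{B}}}B => {{{}}}B => {{{}}}BB => {{{}}}{B}B => {{{}}}{}B => {{{}}}{}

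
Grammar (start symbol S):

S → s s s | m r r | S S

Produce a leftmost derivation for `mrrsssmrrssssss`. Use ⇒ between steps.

S ⇒ SS   [S → S S]
SS ⇒ SSS   [S → S S]
SSS ⇒ SSSS   [S → S S]
SSSS ⇒ SSSSS   [S → S S]
SSSSS ⇒ mrrSSSS   [S → m r r]
mrrSSSS ⇒ mrrsssSSS   [S → s s s]
mrrsssSSS ⇒ mrrsssmrrSS   [S → m r r]
mrrsssmrrSS ⇒ mrrsssmrrsssS   [S → s s s]
mrrsssmrrsssS ⇒ mrrsssmrrssssss   [S → s s s]

S ⇒ SS ⇒ SSS ⇒ SSSS ⇒ SSSSS ⇒ mrrSSSS ⇒ mrrsssSSS ⇒ mrrsssmrrSS ⇒ mrrsssmrrsssS ⇒ mrrsssmrrssssss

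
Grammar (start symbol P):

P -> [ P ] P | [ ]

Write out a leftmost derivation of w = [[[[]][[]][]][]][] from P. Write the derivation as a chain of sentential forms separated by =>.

P => [P]P   [P -> [ P ] P]
[P]P => [[P]P]P   [P -> [ P ] P]
[[P]P]P => [[[P]P]P]P   [P -> [ P ] P]
[[[P]P]P]P => [[[[]]P]P]P   [P -> [ ]]
[[[[]]P]P]P => [[[[]][P]P]P]P   [P -> [ P ] P]
[[[[]][P]P]P]P => [[[[]][[]]P]P]P   [P -> [ ]]
[[[[]][[]]P]P]P => [[[[]][[]][]]P]P   [P -> [ ]]
[[[[]][[]][]]P]P => [[[[]][[]][]][]]P   [P -> [ ]]
[[[[]][[]][]][]]P => [[[[]][[]][]][]][]   [P -> [ ]]

P => [P]P => [[P]P]P => [[[P]P]P]P => [[[[]]P]P]P => [[[[]][P]P]P]P => [[[[]][[]]P]P]P => [[[[]][[]][]]P]P => [[[[]][[]][]][]]P => [[[[]][[]][]][]][]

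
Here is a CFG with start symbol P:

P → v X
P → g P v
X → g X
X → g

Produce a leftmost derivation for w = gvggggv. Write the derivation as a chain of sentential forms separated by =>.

P=>gPv=>gvXv=>gvgXv=>gvggXv=>gvgggXv=>gvggggv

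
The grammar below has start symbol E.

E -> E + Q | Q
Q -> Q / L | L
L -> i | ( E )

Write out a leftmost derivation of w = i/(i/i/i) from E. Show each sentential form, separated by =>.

E => Q => Q/L => L/L => i/L => i/(E) => i/(Q) => i/(Q/L) => i/(Q/L/L) => i/(L/L/L) => i/(i/L/L) => i/(i/i/L) => i/(i/i/i)

E => Q   [E -> Q]
Q => Q/L   [Q -> Q / L]
Q/L => L/L   [Q -> L]
L/L => i/L   [L -> i]
i/L => i/(E)   [L -> ( E )]
i/(E) => i/(Q)   [E -> Q]
i/(Q) => i/(Q/L)   [Q -> Q / L]
i/(Q/L) => i/(Q/L/L)   [Q -> Q / L]
i/(Q/L/L) => i/(L/L/L)   [Q -> L]
i/(L/L/L) => i/(i/L/L)   [L -> i]
i/(i/L/L) => i/(i/i/L)   [L -> i]
i/(i/i/L) => i/(i/i/i)   [L -> i]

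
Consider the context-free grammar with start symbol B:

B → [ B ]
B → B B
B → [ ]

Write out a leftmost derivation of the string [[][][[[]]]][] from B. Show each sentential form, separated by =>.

B => BB => [B]B => [BB]B => [BBB]B => [[]BB]B => [[][]B]B => [[][][B]]B => [[][][[B]]]B => [[][][[[]]]]B => [[][][[[]]]][]

B => BB   [B → B B]
BB => [B]B   [B → [ B ]]
[B]B => [BB]B   [B → B B]
[BB]B => [BBB]B   [B → B B]
[BBB]B => [[]BB]B   [B → [ ]]
[[]BB]B => [[][]B]B   [B → [ ]]
[[][]B]B => [[][][B]]B   [B → [ B ]]
[[][][B]]B => [[][][[B]]]B   [B → [ B ]]
[[][][[B]]]B => [[][][[[]]]]B   [B → [ ]]
[[][][[[]]]]B => [[][][[[]]]][]   [B → [ ]]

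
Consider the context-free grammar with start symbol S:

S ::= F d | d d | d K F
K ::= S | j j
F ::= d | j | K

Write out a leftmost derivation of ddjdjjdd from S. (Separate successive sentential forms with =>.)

S=>Fd=>Kd=>Sd=>dKFd=>dSFd=>ddKFFd=>ddSFFd=>ddFdFFd=>ddjdFFd=>ddjdKFd=>ddjdjjFd=>ddjdjjdd

S => Fd   [S ::= F d]
Fd => Kd   [F ::= K]
Kd => Sd   [K ::= S]
Sd => dKFd   [S ::= d K F]
dKFd => dSFd   [K ::= S]
dSFd => ddKFFd   [S ::= d K F]
ddKFFd => ddSFFd   [K ::= S]
ddSFFd => ddFdFFd   [S ::= F d]
ddFdFFd => ddjdFFd   [F ::= j]
ddjdFFd => ddjdKFd   [F ::= K]
ddjdKFd => ddjdjjFd   [K ::= j j]
ddjdjjFd => ddjdjjdd   [F ::= d]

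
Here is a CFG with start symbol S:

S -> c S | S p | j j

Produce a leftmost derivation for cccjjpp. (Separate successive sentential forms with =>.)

S => cS => ccS => ccSp => cccSp => cccSpp => cccjjpp

S => cS   [S -> c S]
cS => ccS   [S -> c S]
ccS => ccSp   [S -> S p]
ccSp => cccSp   [S -> c S]
cccSp => cccSpp   [S -> S p]
cccSpp => cccjjpp   [S -> j j]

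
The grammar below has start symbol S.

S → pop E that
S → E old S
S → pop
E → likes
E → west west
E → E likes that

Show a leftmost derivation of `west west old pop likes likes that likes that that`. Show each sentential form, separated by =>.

S => E old S => west west old S => west west old pop E that => west west old pop E likes that that => west west old pop E likes that likes that that => west west old pop likes likes that likes that that

S => E old S   [S → E old S]
E old S => west west old S   [E → west west]
west west old S => west west old pop E that   [S → pop E that]
west west old pop E that => west west old pop E likes that that   [E → E likes that]
west west old pop E likes that that => west west old pop E likes that likes that that   [E → E likes that]
west west old pop E likes that likes that that => west west old pop likes likes that likes that that   [E → likes]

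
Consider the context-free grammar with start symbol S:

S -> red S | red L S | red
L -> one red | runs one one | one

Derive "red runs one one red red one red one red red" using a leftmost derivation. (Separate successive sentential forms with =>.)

S => red L S   [S -> red L S]
red L S => red runs one one S   [L -> runs one one]
red runs one one S => red runs one one red S   [S -> red S]
red runs one one red S => red runs one one red red L S   [S -> red L S]
red runs one one red red L S => red runs one one red red one S   [L -> one]
red runs one one red red one S => red runs one one red red one red L S   [S -> red L S]
red runs one one red red one red L S => red runs one one red red one red one red S   [L -> one red]
red runs one one red red one red one red S => red runs one one red red one red one red red   [S -> red]

S => red L S => red runs one one S => red runs one one red S => red runs one one red red L S => red runs one one red red one S => red runs one one red red one red L S => red runs one one red red one red one red S => red runs one one red red one red one red red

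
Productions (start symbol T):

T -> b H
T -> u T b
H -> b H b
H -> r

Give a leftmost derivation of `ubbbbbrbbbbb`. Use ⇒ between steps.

T ⇒ uTb ⇒ ubHb ⇒ ubbHbb ⇒ ubbbHbbb ⇒ ubbbbHbbbb ⇒ ubbbbbHbbbbb ⇒ ubbbbbrbbbbb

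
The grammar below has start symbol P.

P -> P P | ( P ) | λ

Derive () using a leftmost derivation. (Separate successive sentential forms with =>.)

P => PP => PPP => PPPP => PPPPP => (P)PPPP => ()PPPP => ()PPP => ()PP => ()P => ()

P => PP   [P -> P P]
PP => PPP   [P -> P P]
PPP => PPPP   [P -> P P]
PPPP => PPPPP   [P -> P P]
PPPPP => (P)PPPP   [P -> ( P )]
(P)PPPP => ()PPPP   [P -> λ]
()PPPP => ()PPP   [P -> λ]
()PPP => ()PP   [P -> λ]
()PP => ()P   [P -> λ]
()P => ()   [P -> λ]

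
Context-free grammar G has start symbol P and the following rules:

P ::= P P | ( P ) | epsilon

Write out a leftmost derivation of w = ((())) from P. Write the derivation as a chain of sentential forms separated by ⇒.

P ⇒ PP ⇒ (P)P ⇒ (PP)P ⇒ (PPP)P ⇒ ((P)PP)P ⇒ ((PP)PP)P ⇒ (((P)P)PP)P ⇒ ((()P)PP)P ⇒ ((())PP)P ⇒ ((())P)P ⇒ ((()))P ⇒ ((()))

P ⇒ PP   [P ::= P P]
PP ⇒ (P)P   [P ::= ( P )]
(P)P ⇒ (PP)P   [P ::= P P]
(PP)P ⇒ (PPP)P   [P ::= P P]
(PPP)P ⇒ ((P)PP)P   [P ::= ( P )]
((P)PP)P ⇒ ((PP)PP)P   [P ::= P P]
((PP)PP)P ⇒ (((P)P)PP)P   [P ::= ( P )]
(((P)P)PP)P ⇒ ((()P)PP)P   [P ::= epsilon]
((()P)PP)P ⇒ ((())PP)P   [P ::= epsilon]
((())PP)P ⇒ ((())P)P   [P ::= epsilon]
((())P)P ⇒ ((()))P   [P ::= epsilon]
((()))P ⇒ ((()))   [P ::= epsilon]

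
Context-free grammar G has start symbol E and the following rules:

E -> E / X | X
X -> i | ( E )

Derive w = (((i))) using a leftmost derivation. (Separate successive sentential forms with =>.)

E => X => (E) => (X) => ((E)) => ((X)) => (((E))) => (((X))) => (((i)))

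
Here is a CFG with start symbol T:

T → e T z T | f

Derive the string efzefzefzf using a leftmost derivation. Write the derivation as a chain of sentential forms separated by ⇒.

T ⇒ eTzT   [T → e T z T]
eTzT ⇒ efzT   [T → f]
efzT ⇒ efzeTzT   [T → e T z T]
efzeTzT ⇒ efzefzT   [T → f]
efzefzT ⇒ efzefzeTzT   [T → e T z T]
efzefzeTzT ⇒ efzefzefzT   [T → f]
efzefzefzT ⇒ efzefzefzf   [T → f]

T⇒eTzT⇒efzT⇒efzeTzT⇒efzefzT⇒efzefzeTzT⇒efzefzefzT⇒efzefzefzf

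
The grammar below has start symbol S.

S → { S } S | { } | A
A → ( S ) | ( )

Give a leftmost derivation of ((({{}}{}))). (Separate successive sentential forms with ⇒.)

S ⇒ A ⇒ (S) ⇒ (A) ⇒ ((S)) ⇒ ((A)) ⇒ (((S))) ⇒ ((({S}S))) ⇒ ((({{}}S))) ⇒ ((({{}}{})))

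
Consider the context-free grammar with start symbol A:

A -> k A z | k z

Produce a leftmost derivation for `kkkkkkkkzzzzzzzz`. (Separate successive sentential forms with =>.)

A => kAz => kkAzz => kkkAzzz => kkkkAzzzz => kkkkkAzzzzz => kkkkkkAzzzzzz => kkkkkkkAzzzzzzz => kkkkkkkkzzzzzzzz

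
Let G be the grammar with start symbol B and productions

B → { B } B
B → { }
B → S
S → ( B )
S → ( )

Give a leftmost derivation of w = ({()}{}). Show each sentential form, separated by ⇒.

B ⇒ S ⇒ (B) ⇒ ({B}B) ⇒ ({S}B) ⇒ ({()}B) ⇒ ({()}{})

B ⇒ S   [B → S]
S ⇒ (B)   [S → ( B )]
(B) ⇒ ({B}B)   [B → { B } B]
({B}B) ⇒ ({S}B)   [B → S]
({S}B) ⇒ ({()}B)   [S → ( )]
({()}B) ⇒ ({()}{})   [B → { }]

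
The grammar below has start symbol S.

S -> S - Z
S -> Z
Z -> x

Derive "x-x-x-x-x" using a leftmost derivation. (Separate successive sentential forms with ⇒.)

S ⇒ S-Z   [S -> S - Z]
S-Z ⇒ S-Z-Z   [S -> S - Z]
S-Z-Z ⇒ S-Z-Z-Z   [S -> S - Z]
S-Z-Z-Z ⇒ S-Z-Z-Z-Z   [S -> S - Z]
S-Z-Z-Z-Z ⇒ Z-Z-Z-Z-Z   [S -> Z]
Z-Z-Z-Z-Z ⇒ x-Z-Z-Z-Z   [Z -> x]
x-Z-Z-Z-Z ⇒ x-x-Z-Z-Z   [Z -> x]
x-x-Z-Z-Z ⇒ x-x-x-Z-Z   [Z -> x]
x-x-x-Z-Z ⇒ x-x-x-x-Z   [Z -> x]
x-x-x-x-Z ⇒ x-x-x-x-x   [Z -> x]

S⇒S-Z⇒S-Z-Z⇒S-Z-Z-Z⇒S-Z-Z-Z-Z⇒Z-Z-Z-Z-Z⇒x-Z-Z-Z-Z⇒x-x-Z-Z-Z⇒x-x-x-Z-Z⇒x-x-x-x-Z⇒x-x-x-x-x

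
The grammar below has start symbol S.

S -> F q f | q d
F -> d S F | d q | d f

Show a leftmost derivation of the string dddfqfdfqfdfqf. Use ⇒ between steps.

S ⇒ Fqf   [S -> F q f]
Fqf ⇒ dSFqf   [F -> d S F]
dSFqf ⇒ dFqfFqf   [S -> F q f]
dFqfFqf ⇒ ddSFqfFqf   [F -> d S F]
ddSFqfFqf ⇒ ddFqfFqfFqf   [S -> F q f]
ddFqfFqfFqf ⇒ dddfqfFqfFqf   [F -> d f]
dddfqfFqfFqf ⇒ dddfqfdfqfFqf   [F -> d f]
dddfqfdfqfFqf ⇒ dddfqfdfqfdfqf   [F -> d f]

S⇒Fqf⇒dSFqf⇒dFqfFqf⇒ddSFqfFqf⇒ddFqfFqfFqf⇒dddfqfFqfFqf⇒dddfqfdfqfFqf⇒dddfqfdfqfdfqf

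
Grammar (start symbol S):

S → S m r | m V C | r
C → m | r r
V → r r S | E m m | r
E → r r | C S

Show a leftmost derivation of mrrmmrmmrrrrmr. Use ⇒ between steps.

S ⇒ Smr ⇒ mVCmr ⇒ mrrSCmr ⇒ mrrmVCCmr ⇒ mrrmEmmCCmr ⇒ mrrmCSmmCCmr ⇒ mrrmmSmmCCmr ⇒ mrrmmrmmCCmr ⇒ mrrmmrmmrrCmr ⇒ mrrmmrmmrrrrmr

S ⇒ Smr   [S → S m r]
Smr ⇒ mVCmr   [S → m V C]
mVCmr ⇒ mrrSCmr   [V → r r S]
mrrSCmr ⇒ mrrmVCCmr   [S → m V C]
mrrmVCCmr ⇒ mrrmEmmCCmr   [V → E m m]
mrrmEmmCCmr ⇒ mrrmCSmmCCmr   [E → C S]
mrrmCSmmCCmr ⇒ mrrmmSmmCCmr   [C → m]
mrrmmSmmCCmr ⇒ mrrmmrmmCCmr   [S → r]
mrrmmrmmCCmr ⇒ mrrmmrmmrrCmr   [C → r r]
mrrmmrmmrrCmr ⇒ mrrmmrmmrrrrmr   [C → r r]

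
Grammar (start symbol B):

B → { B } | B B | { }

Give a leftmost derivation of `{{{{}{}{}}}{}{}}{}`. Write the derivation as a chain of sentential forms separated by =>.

B => BB   [B → B B]
BB => {B}B   [B → { B }]
{B}B => {BB}B   [B → B B]
{BB}B => {BBB}B   [B → B B]
{BBB}B => {{B}BB}B   [B → { B }]
{{B}BB}B => {{{B}}BB}B   [B → { B }]
{{{B}}BB}B => {{{BB}}BB}B   [B → B B]
{{{BB}}BB}B => {{{BBB}}BB}B   [B → B B]
{{{BBB}}BB}B => {{{{}BB}}BB}B   [B → { }]
{{{{}BB}}BB}B => {{{{}{}B}}BB}B   [B → { }]
{{{{}{}B}}BB}B => {{{{}{}{}}}BB}B   [B → { }]
{{{{}{}{}}}BB}B => {{{{}{}{}}}{}B}B   [B → { }]
{{{{}{}{}}}{}B}B => {{{{}{}{}}}{}{}}B   [B → { }]
{{{{}{}{}}}{}{}}B => {{{{}{}{}}}{}{}}{}   [B → { }]

B => BB => {B}B => {BB}B => {BBB}B => {{B}BB}B => {{{B}}BB}B => {{{BB}}BB}B => {{{BBB}}BB}B => {{{{}BB}}BB}B => {{{{}{}B}}BB}B => {{{{}{}{}}}BB}B => {{{{}{}{}}}{}B}B => {{{{}{}{}}}{}{}}B => {{{{}{}{}}}{}{}}{}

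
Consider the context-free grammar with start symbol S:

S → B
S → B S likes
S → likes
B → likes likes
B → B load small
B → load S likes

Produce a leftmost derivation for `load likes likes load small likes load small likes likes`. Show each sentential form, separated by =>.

S => B S likes => B load small S likes => load S likes load small S likes => load B likes load small S likes => load B load small likes load small S likes => load likes likes load small likes load small S likes => load likes likes load small likes load small likes likes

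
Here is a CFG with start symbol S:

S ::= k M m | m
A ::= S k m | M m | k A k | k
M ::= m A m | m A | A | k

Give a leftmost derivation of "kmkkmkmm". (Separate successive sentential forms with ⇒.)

S ⇒ kMm ⇒ kmAm ⇒ kmSkmm ⇒ kmkMmkmm ⇒ kmkAmkmm ⇒ kmkkmkmm

S ⇒ kMm   [S ::= k M m]
kMm ⇒ kmAm   [M ::= m A]
kmAm ⇒ kmSkmm   [A ::= S k m]
kmSkmm ⇒ kmkMmkmm   [S ::= k M m]
kmkMmkmm ⇒ kmkAmkmm   [M ::= A]
kmkAmkmm ⇒ kmkkmkmm   [A ::= k]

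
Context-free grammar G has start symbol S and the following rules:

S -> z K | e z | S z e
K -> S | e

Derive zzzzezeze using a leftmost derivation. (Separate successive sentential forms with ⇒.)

S ⇒ Sze   [S -> S z e]
Sze ⇒ zKze   [S -> z K]
zKze ⇒ zSze   [K -> S]
zSze ⇒ zzKze   [S -> z K]
zzKze ⇒ zzSze   [K -> S]
zzSze ⇒ zzSzeze   [S -> S z e]
zzSzeze ⇒ zzzKzeze   [S -> z K]
zzzKzeze ⇒ zzzSzeze   [K -> S]
zzzSzeze ⇒ zzzzKzeze   [S -> z K]
zzzzKzeze ⇒ zzzzezeze   [K -> e]

S ⇒ Sze ⇒ zKze ⇒ zSze ⇒ zzKze ⇒ zzSze ⇒ zzSzeze ⇒ zzzKzeze ⇒ zzzSzeze ⇒ zzzzKzeze ⇒ zzzzezeze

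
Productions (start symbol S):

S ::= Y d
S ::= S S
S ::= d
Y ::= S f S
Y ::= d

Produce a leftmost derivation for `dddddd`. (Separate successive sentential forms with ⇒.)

S ⇒ SS   [S ::= S S]
SS ⇒ YdS   [S ::= Y d]
YdS ⇒ ddS   [Y ::= d]
ddS ⇒ ddSS   [S ::= S S]
ddSS ⇒ ddSSS   [S ::= S S]
ddSSS ⇒ dddSS   [S ::= d]
dddSS ⇒ ddddS   [S ::= d]
ddddS ⇒ ddddYd   [S ::= Y d]
ddddYd ⇒ dddddd   [Y ::= d]

S ⇒ SS ⇒ YdS ⇒ ddS ⇒ ddSS ⇒ ddSSS ⇒ dddSS ⇒ ddddS ⇒ ddddYd ⇒ dddddd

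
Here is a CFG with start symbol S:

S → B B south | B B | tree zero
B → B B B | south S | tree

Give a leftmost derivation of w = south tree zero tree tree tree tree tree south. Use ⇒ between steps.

S ⇒ B B south ⇒ B B B B south ⇒ B B B B B B south ⇒ south S B B B B B south ⇒ south tree zero B B B B B south ⇒ south tree zero tree B B B B south ⇒ south tree zero tree tree B B B south ⇒ south tree zero tree tree tree B B south ⇒ south tree zero tree tree tree tree B south ⇒ south tree zero tree tree tree tree tree south

S ⇒ B B south   [S → B B south]
B B south ⇒ B B B B south   [B → B B B]
B B B B south ⇒ B B B B B B south   [B → B B B]
B B B B B B south ⇒ south S B B B B B south   [B → south S]
south S B B B B B south ⇒ south tree zero B B B B B south   [S → tree zero]
south tree zero B B B B B south ⇒ south tree zero tree B B B B south   [B → tree]
south tree zero tree B B B B south ⇒ south tree zero tree tree B B B south   [B → tree]
south tree zero tree tree B B B south ⇒ south tree zero tree tree tree B B south   [B → tree]
south tree zero tree tree tree B B south ⇒ south tree zero tree tree tree tree B south   [B → tree]
south tree zero tree tree tree tree B south ⇒ south tree zero tree tree tree tree tree south   [B → tree]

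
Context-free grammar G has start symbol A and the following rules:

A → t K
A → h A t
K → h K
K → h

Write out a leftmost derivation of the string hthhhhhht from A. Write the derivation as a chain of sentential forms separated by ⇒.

A⇒hAt⇒htKt⇒hthKt⇒hthhKt⇒hthhhKt⇒hthhhhKt⇒hthhhhhKt⇒hthhhhhht

A ⇒ hAt   [A → h A t]
hAt ⇒ htKt   [A → t K]
htKt ⇒ hthKt   [K → h K]
hthKt ⇒ hthhKt   [K → h K]
hthhKt ⇒ hthhhKt   [K → h K]
hthhhKt ⇒ hthhhhKt   [K → h K]
hthhhhKt ⇒ hthhhhhKt   [K → h K]
hthhhhhKt ⇒ hthhhhhht   [K → h]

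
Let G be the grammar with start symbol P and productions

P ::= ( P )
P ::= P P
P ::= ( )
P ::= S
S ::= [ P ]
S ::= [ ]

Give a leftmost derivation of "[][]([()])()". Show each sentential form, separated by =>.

P => PP => PPP => PPPP => SPPP => []PPP => []SPP => [][]PP => [][](P)P => [][](S)P => [][]([P])P => [][]([()])P => [][]([()])()

P => PP   [P ::= P P]
PP => PPP   [P ::= P P]
PPP => PPPP   [P ::= P P]
PPPP => SPPP   [P ::= S]
SPPP => []PPP   [S ::= [ ]]
[]PPP => []SPP   [P ::= S]
[]SPP => [][]PP   [S ::= [ ]]
[][]PP => [][](P)P   [P ::= ( P )]
[][](P)P => [][](S)P   [P ::= S]
[][](S)P => [][]([P])P   [S ::= [ P ]]
[][]([P])P => [][]([()])P   [P ::= ( )]
[][]([()])P => [][]([()])()   [P ::= ( )]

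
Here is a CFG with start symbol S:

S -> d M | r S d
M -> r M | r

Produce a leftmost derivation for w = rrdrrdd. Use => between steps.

S => rSd   [S -> r S d]
rSd => rrSdd   [S -> r S d]
rrSdd => rrdMdd   [S -> d M]
rrdMdd => rrdrMdd   [M -> r M]
rrdrMdd => rrdrrdd   [M -> r]

S => rSd => rrSdd => rrdMdd => rrdrMdd => rrdrrdd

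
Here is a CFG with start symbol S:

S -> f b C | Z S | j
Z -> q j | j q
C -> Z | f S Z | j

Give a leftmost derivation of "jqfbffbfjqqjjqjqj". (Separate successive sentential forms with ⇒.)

S ⇒ ZS ⇒ jqS ⇒ jqfbC ⇒ jqfbfSZ ⇒ jqfbffbCZ ⇒ jqfbffbfSZZ ⇒ jqfbffbfZSZZ ⇒ jqfbffbfjqSZZ ⇒ jqfbffbfjqZSZZ ⇒ jqfbffbfjqqjSZZ ⇒ jqfbffbfjqqjjZZ ⇒ jqfbffbfjqqjjqjZ ⇒ jqfbffbfjqqjjqjqj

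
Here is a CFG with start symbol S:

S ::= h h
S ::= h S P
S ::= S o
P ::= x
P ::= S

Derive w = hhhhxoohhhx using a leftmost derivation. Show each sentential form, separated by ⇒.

S ⇒ hSP ⇒ hSoP ⇒ hSooP ⇒ hhSPooP ⇒ hhhhPooP ⇒ hhhhxooP ⇒ hhhhxooS ⇒ hhhhxoohSP ⇒ hhhhxoohhhP ⇒ hhhhxoohhhx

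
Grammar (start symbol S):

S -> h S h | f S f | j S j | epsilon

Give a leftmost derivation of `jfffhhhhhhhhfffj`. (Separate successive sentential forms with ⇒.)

S⇒jSj⇒jfSfj⇒jffSffj⇒jfffSfffj⇒jfffhShfffj⇒jfffhhShhfffj⇒jfffhhhShhhfffj⇒jfffhhhhShhhhfffj⇒jfffhhhhhhhhfffj

S ⇒ jSj   [S -> j S j]
jSj ⇒ jfSfj   [S -> f S f]
jfSfj ⇒ jffSffj   [S -> f S f]
jffSffj ⇒ jfffSfffj   [S -> f S f]
jfffSfffj ⇒ jfffhShfffj   [S -> h S h]
jfffhShfffj ⇒ jfffhhShhfffj   [S -> h S h]
jfffhhShhfffj ⇒ jfffhhhShhhfffj   [S -> h S h]
jfffhhhShhhfffj ⇒ jfffhhhhShhhhfffj   [S -> h S h]
jfffhhhhShhhhfffj ⇒ jfffhhhhhhhhfffj   [S -> epsilon]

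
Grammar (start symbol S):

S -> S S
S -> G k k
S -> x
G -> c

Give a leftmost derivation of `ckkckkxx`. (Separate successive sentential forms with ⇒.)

S ⇒ SS ⇒ SSS ⇒ GkkSS ⇒ ckkSS ⇒ ckkGkkS ⇒ ckkckkS ⇒ ckkckkSS ⇒ ckkckkxS ⇒ ckkckkxx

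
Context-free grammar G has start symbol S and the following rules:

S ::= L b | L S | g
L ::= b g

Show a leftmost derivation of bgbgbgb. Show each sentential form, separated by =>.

S => LS => bgS => bgLS => bgbgS => bgbgLb => bgbgbgb

S => LS   [S ::= L S]
LS => bgS   [L ::= b g]
bgS => bgLS   [S ::= L S]
bgLS => bgbgS   [L ::= b g]
bgbgS => bgbgLb   [S ::= L b]
bgbgLb => bgbgbgb   [L ::= b g]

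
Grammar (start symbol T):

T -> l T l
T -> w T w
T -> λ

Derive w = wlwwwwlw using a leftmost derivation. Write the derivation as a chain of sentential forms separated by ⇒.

T ⇒ wTw   [T -> w T w]
wTw ⇒ wlTlw   [T -> l T l]
wlTlw ⇒ wlwTwlw   [T -> w T w]
wlwTwlw ⇒ wlwwTwwlw   [T -> w T w]
wlwwTwwlw ⇒ wlwwwwlw   [T -> λ]

T⇒wTw⇒wlTlw⇒wlwTwlw⇒wlwwTwwlw⇒wlwwwwlw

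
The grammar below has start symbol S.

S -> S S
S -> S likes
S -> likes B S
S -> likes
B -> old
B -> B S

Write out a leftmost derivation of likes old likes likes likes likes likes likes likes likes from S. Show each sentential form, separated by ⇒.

S ⇒ S likes ⇒ likes B S likes ⇒ likes B S S likes ⇒ likes B S S S likes ⇒ likes B S S S S likes ⇒ likes B S S S S S likes ⇒ likes old S S S S S likes ⇒ likes old S likes S S S S likes ⇒ likes old S likes likes S S S S likes ⇒ likes old likes likes likes S S S S likes ⇒ likes old likes likes likes likes S S S likes ⇒ likes old likes likes likes likes likes S S likes ⇒ likes old likes likes likes likes likes likes S likes ⇒ likes old likes likes likes likes likes likes likes likes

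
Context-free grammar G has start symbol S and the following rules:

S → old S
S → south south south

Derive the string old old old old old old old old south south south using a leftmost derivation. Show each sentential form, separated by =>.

S => old S => old old S => old old old S => old old old old S => old old old old old S => old old old old old old S => old old old old old old old S => old old old old old old old old S => old old old old old old old old south south south

S => old S   [S → old S]
old S => old old S   [S → old S]
old old S => old old old S   [S → old S]
old old old S => old old old old S   [S → old S]
old old old old S => old old old old old S   [S → old S]
old old old old old S => old old old old old old S   [S → old S]
old old old old old old S => old old old old old old old S   [S → old S]
old old old old old old old S => old old old old old old old old S   [S → old S]
old old old old old old old old S => old old old old old old old old south south south   [S → south south south]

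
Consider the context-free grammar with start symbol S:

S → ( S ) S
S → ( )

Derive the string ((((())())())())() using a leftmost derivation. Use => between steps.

S => (S)S   [S → ( S ) S]
(S)S => ((S)S)S   [S → ( S ) S]
((S)S)S => (((S)S)S)S   [S → ( S ) S]
(((S)S)S)S => ((((S)S)S)S)S   [S → ( S ) S]
((((S)S)S)S)S => ((((())S)S)S)S   [S → ( )]
((((())S)S)S)S => ((((())())S)S)S   [S → ( )]
((((())())S)S)S => ((((())())())S)S   [S → ( )]
((((())())())S)S => ((((())())())())S   [S → ( )]
((((())())())())S => ((((())())())())()   [S → ( )]

S=>(S)S=>((S)S)S=>(((S)S)S)S=>((((S)S)S)S)S=>((((())S)S)S)S=>((((())())S)S)S=>((((())())())S)S=>((((())())())())S=>((((())())())())()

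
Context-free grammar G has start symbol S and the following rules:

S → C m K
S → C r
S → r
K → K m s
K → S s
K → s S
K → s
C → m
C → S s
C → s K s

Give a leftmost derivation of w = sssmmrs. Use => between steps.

S => CmK   [S → C m K]
CmK => sKsmK   [C → s K s]
sKsmK => sssmK   [K → s]
sssmK => sssmSs   [K → S s]
sssmSs => sssmCrs   [S → C r]
sssmCrs => sssmmrs   [C → m]

S => CmK => sKsmK => sssmK => sssmSs => sssmCrs => sssmmrs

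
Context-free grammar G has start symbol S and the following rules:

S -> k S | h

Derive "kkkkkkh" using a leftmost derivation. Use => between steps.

S => kS   [S -> k S]
kS => kkS   [S -> k S]
kkS => kkkS   [S -> k S]
kkkS => kkkkS   [S -> k S]
kkkkS => kkkkkS   [S -> k S]
kkkkkS => kkkkkkS   [S -> k S]
kkkkkkS => kkkkkkh   [S -> h]

S => kS => kkS => kkkS => kkkkS => kkkkkS => kkkkkkS => kkkkkkh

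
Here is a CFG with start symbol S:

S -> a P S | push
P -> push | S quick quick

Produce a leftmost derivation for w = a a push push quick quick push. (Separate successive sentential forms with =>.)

S => a P S => a S quick quick S => a a P S quick quick S => a a push S quick quick S => a a push push quick quick S => a a push push quick quick push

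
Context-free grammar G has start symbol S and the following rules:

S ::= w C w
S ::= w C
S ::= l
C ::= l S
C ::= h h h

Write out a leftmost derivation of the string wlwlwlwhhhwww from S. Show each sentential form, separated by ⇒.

S⇒wC⇒wlS⇒wlwCw⇒wlwlSw⇒wlwlwCww⇒wlwlwlSww⇒wlwlwlwCwww⇒wlwlwlwhhhwww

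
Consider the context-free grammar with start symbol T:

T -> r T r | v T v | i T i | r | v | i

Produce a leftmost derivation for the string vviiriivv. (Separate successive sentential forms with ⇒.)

T ⇒ vTv ⇒ vvTvv ⇒ vviTivv ⇒ vviiTiivv ⇒ vviiriivv

T ⇒ vTv   [T -> v T v]
vTv ⇒ vvTvv   [T -> v T v]
vvTvv ⇒ vviTivv   [T -> i T i]
vviTivv ⇒ vviiTiivv   [T -> i T i]
vviiTiivv ⇒ vviiriivv   [T -> r]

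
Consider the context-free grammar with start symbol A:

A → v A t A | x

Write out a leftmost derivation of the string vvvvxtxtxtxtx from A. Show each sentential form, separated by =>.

A => vAtA => vvAtAtA => vvvAtAtAtA => vvvvAtAtAtAtA => vvvvxtAtAtAtA => vvvvxtxtAtAtA => vvvvxtxtxtAtA => vvvvxtxtxtxtA => vvvvxtxtxtxtx

A => vAtA   [A → v A t A]
vAtA => vvAtAtA   [A → v A t A]
vvAtAtA => vvvAtAtAtA   [A → v A t A]
vvvAtAtAtA => vvvvAtAtAtAtA   [A → v A t A]
vvvvAtAtAtAtA => vvvvxtAtAtAtA   [A → x]
vvvvxtAtAtAtA => vvvvxtxtAtAtA   [A → x]
vvvvxtxtAtAtA => vvvvxtxtxtAtA   [A → x]
vvvvxtxtxtAtA => vvvvxtxtxtxtA   [A → x]
vvvvxtxtxtxtA => vvvvxtxtxtxtx   [A → x]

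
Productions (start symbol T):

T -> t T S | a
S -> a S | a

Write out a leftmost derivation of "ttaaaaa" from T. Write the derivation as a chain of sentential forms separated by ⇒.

T ⇒ tTS ⇒ ttTSS ⇒ ttaSS ⇒ ttaaSS ⇒ ttaaaSS ⇒ ttaaaaS ⇒ ttaaaaa

T ⇒ tTS   [T -> t T S]
tTS ⇒ ttTSS   [T -> t T S]
ttTSS ⇒ ttaSS   [T -> a]
ttaSS ⇒ ttaaSS   [S -> a S]
ttaaSS ⇒ ttaaaSS   [S -> a S]
ttaaaSS ⇒ ttaaaaS   [S -> a]
ttaaaaS ⇒ ttaaaaa   [S -> a]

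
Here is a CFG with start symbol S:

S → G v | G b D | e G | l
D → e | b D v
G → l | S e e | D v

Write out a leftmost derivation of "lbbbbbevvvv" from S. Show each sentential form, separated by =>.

S => GbD   [S → G b D]
GbD => lbD   [G → l]
lbD => lbbDv   [D → b D v]
lbbDv => lbbbDvv   [D → b D v]
lbbbDvv => lbbbbDvvv   [D → b D v]
lbbbbDvvv => lbbbbbDvvvv   [D → b D v]
lbbbbbDvvvv => lbbbbbevvvv   [D → e]

S=>GbD=>lbD=>lbbDv=>lbbbDvv=>lbbbbDvvv=>lbbbbbDvvvv=>lbbbbbevvvv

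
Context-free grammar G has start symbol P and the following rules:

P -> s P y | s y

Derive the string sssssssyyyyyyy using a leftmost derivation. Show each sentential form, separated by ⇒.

P ⇒ sPy ⇒ ssPyy ⇒ sssPyyy ⇒ ssssPyyyy ⇒ sssssPyyyyy ⇒ ssssssPyyyyyy ⇒ sssssssyyyyyyy

P ⇒ sPy   [P -> s P y]
sPy ⇒ ssPyy   [P -> s P y]
ssPyy ⇒ sssPyyy   [P -> s P y]
sssPyyy ⇒ ssssPyyyy   [P -> s P y]
ssssPyyyy ⇒ sssssPyyyyy   [P -> s P y]
sssssPyyyyy ⇒ ssssssPyyyyyy   [P -> s P y]
ssssssPyyyyyy ⇒ sssssssyyyyyyy   [P -> s y]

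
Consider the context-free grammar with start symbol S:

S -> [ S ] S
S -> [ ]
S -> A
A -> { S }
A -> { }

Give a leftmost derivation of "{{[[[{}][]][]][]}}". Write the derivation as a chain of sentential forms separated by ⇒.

S ⇒ A ⇒ {S} ⇒ {A} ⇒ {{S}} ⇒ {{[S]S}} ⇒ {{[[S]S]S}} ⇒ {{[[[S]S]S]S}} ⇒ {{[[[A]S]S]S}} ⇒ {{[[[{}]S]S]S}} ⇒ {{[[[{}][]]S]S}} ⇒ {{[[[{}][]][]]S}} ⇒ {{[[[{}][]][]][]}}

S ⇒ A   [S -> A]
A ⇒ {S}   [A -> { S }]
{S} ⇒ {A}   [S -> A]
{A} ⇒ {{S}}   [A -> { S }]
{{S}} ⇒ {{[S]S}}   [S -> [ S ] S]
{{[S]S}} ⇒ {{[[S]S]S}}   [S -> [ S ] S]
{{[[S]S]S}} ⇒ {{[[[S]S]S]S}}   [S -> [ S ] S]
{{[[[S]S]S]S}} ⇒ {{[[[A]S]S]S}}   [S -> A]
{{[[[A]S]S]S}} ⇒ {{[[[{}]S]S]S}}   [A -> { }]
{{[[[{}]S]S]S}} ⇒ {{[[[{}][]]S]S}}   [S -> [ ]]
{{[[[{}][]]S]S}} ⇒ {{[[[{}][]][]]S}}   [S -> [ ]]
{{[[[{}][]][]]S}} ⇒ {{[[[{}][]][]][]}}   [S -> [ ]]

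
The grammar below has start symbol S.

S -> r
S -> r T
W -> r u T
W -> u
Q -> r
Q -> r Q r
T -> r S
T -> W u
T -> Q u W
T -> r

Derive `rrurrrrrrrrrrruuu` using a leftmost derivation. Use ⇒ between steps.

S⇒rT⇒rWu⇒rruTu⇒rrurSu⇒rrurrTu⇒rrurrQuWu⇒rrurrrQruWu⇒rrurrrrQrruWu⇒rrurrrrrQrrruWu⇒rrurrrrrrQrrrruWu⇒rrurrrrrrrrrrruWu⇒rrurrrrrrrrrrruuu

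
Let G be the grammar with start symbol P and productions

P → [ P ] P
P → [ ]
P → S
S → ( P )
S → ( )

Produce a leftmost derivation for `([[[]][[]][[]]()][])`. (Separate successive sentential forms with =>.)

P => S => (P) => ([P]P) => ([[P]P]P) => ([[[]]P]P) => ([[[]][P]P]P) => ([[[]][[]]P]P) => ([[[]][[]][P]P]P) => ([[[]][[]][[]]P]P) => ([[[]][[]][[]]S]P) => ([[[]][[]][[]]()]P) => ([[[]][[]][[]]()][])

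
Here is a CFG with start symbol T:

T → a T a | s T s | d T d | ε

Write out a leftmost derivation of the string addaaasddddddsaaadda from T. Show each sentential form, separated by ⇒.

T ⇒ aTa ⇒ adTda ⇒ addTdda ⇒ addaTadda ⇒ addaaTaadda ⇒ addaaaTaaadda ⇒ addaaasTsaaadda ⇒ addaaasdTdsaaadda ⇒ addaaasddTddsaaadda ⇒ addaaasdddTdddsaaadda ⇒ addaaasddddddsaaadda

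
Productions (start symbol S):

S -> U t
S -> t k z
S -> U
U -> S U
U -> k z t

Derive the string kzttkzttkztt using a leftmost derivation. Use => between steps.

S => Ut => SUt => UtUt => SUtUt => UtUtUt => kzttUtUt => kzttkzttUt => kzttkzttkztt

S => Ut   [S -> U t]
Ut => SUt   [U -> S U]
SUt => UtUt   [S -> U t]
UtUt => SUtUt   [U -> S U]
SUtUt => UtUtUt   [S -> U t]
UtUtUt => kzttUtUt   [U -> k z t]
kzttUtUt => kzttkzttUt   [U -> k z t]
kzttkzttUt => kzttkzttkztt   [U -> k z t]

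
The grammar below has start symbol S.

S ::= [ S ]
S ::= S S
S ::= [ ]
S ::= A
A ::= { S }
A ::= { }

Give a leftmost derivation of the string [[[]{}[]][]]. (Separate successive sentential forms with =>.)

S=>[S]=>[SS]=>[[S]S]=>[[SS]S]=>[[SSS]S]=>[[[]SS]S]=>[[[]AS]S]=>[[[]{}S]S]=>[[[]{}[]]S]=>[[[]{}[]][]]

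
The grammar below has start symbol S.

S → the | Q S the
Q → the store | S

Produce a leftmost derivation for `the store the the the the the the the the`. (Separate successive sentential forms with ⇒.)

S ⇒ Q S the ⇒ S S the ⇒ Q S the S the ⇒ the store S the S the ⇒ the store Q S the the S the ⇒ the store S S the the S the ⇒ the store Q S the S the the S the ⇒ the store S S the S the the S the ⇒ the store the S the S the the S the ⇒ the store the the the S the the S the ⇒ the store the the the the the the S the ⇒ the store the the the the the the the the

S ⇒ Q S the   [S → Q S the]
Q S the ⇒ S S the   [Q → S]
S S the ⇒ Q S the S the   [S → Q S the]
Q S the S the ⇒ the store S the S the   [Q → the store]
the store S the S the ⇒ the store Q S the the S the   [S → Q S the]
the store Q S the the S the ⇒ the store S S the the S the   [Q → S]
the store S S the the S the ⇒ the store Q S the S the the S the   [S → Q S the]
the store Q S the S the the S the ⇒ the store S S the S the the S the   [Q → S]
the store S S the S the the S the ⇒ the store the S the S the the S the   [S → the]
the store the S the S the the S the ⇒ the store the the the S the the S the   [S → the]
the store the the the S the the S the ⇒ the store the the the the the the S the   [S → the]
the store the the the the the the S the ⇒ the store the the the the the the the the   [S → the]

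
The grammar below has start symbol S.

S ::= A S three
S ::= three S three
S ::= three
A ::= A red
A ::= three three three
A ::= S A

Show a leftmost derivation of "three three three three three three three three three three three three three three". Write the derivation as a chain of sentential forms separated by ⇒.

S ⇒ three S three ⇒ three three S three three ⇒ three three three S three three three ⇒ three three three three S three three three three ⇒ three three three three A S three three three three three ⇒ three three three three S A S three three three three three ⇒ three three three three three A S three three three three three ⇒ three three three three three three three three S three three three three three ⇒ three three three three three three three three three three three three three three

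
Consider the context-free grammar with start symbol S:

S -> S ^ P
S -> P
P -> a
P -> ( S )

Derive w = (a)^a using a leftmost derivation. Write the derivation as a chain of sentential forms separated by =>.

S => S^P => P^P => (S)^P => (P)^P => (a)^P => (a)^a

S => S^P   [S -> S ^ P]
S^P => P^P   [S -> P]
P^P => (S)^P   [P -> ( S )]
(S)^P => (P)^P   [S -> P]
(P)^P => (a)^P   [P -> a]
(a)^P => (a)^a   [P -> a]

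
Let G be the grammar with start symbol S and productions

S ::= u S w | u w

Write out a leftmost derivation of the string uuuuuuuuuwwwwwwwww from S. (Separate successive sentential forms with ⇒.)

S⇒uSw⇒uuSww⇒uuuSwww⇒uuuuSwwww⇒uuuuuSwwwww⇒uuuuuuSwwwwww⇒uuuuuuuSwwwwwww⇒uuuuuuuuSwwwwwwww⇒uuuuuuuuuwwwwwwwww

S ⇒ uSw   [S ::= u S w]
uSw ⇒ uuSww   [S ::= u S w]
uuSww ⇒ uuuSwww   [S ::= u S w]
uuuSwww ⇒ uuuuSwwww   [S ::= u S w]
uuuuSwwww ⇒ uuuuuSwwwww   [S ::= u S w]
uuuuuSwwwww ⇒ uuuuuuSwwwwww   [S ::= u S w]
uuuuuuSwwwwww ⇒ uuuuuuuSwwwwwww   [S ::= u S w]
uuuuuuuSwwwwwww ⇒ uuuuuuuuSwwwwwwww   [S ::= u S w]
uuuuuuuuSwwwwwwww ⇒ uuuuuuuuuwwwwwwwww   [S ::= u w]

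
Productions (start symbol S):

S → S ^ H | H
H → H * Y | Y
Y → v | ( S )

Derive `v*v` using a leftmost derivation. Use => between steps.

S => H => H*Y => Y*Y => v*Y => v*v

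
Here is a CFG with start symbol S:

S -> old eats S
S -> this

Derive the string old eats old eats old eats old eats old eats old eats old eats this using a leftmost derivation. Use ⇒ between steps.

S ⇒ old eats S   [S -> old eats S]
old eats S ⇒ old eats old eats S   [S -> old eats S]
old eats old eats S ⇒ old eats old eats old eats S   [S -> old eats S]
old eats old eats old eats S ⇒ old eats old eats old eats old eats S   [S -> old eats S]
old eats old eats old eats old eats S ⇒ old eats old eats old eats old eats old eats S   [S -> old eats S]
old eats old eats old eats old eats old eats S ⇒ old eats old eats old eats old eats old eats old eats S   [S -> old eats S]
old eats old eats old eats old eats old eats old eats S ⇒ old eats old eats old eats old eats old eats old eats old eats S   [S -> old eats S]
old eats old eats old eats old eats old eats old eats old eats S ⇒ old eats old eats old eats old eats old eats old eats old eats this   [S -> this]

S ⇒ old eats S ⇒ old eats old eats S ⇒ old eats old eats old eats S ⇒ old eats old eats old eats old eats S ⇒ old eats old eats old eats old eats old eats S ⇒ old eats old eats old eats old eats old eats old eats S ⇒ old eats old eats old eats old eats old eats old eats old eats S ⇒ old eats old eats old eats old eats old eats old eats old eats this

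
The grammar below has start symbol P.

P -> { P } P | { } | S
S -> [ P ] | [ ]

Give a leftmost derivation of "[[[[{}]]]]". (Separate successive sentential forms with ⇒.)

P ⇒ S ⇒ [P] ⇒ [S] ⇒ [[P]] ⇒ [[S]] ⇒ [[[P]]] ⇒ [[[S]]] ⇒ [[[[P]]]] ⇒ [[[[{}]]]]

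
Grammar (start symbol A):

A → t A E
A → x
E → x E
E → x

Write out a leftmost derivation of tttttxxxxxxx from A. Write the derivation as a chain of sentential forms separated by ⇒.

A ⇒ tAE ⇒ ttAEE ⇒ tttAEEE ⇒ ttttAEEEE ⇒ tttttAEEEEE ⇒ tttttxEEEEE ⇒ tttttxxEEEEE ⇒ tttttxxxEEEE ⇒ tttttxxxxEEE ⇒ tttttxxxxxEE ⇒ tttttxxxxxxE ⇒ tttttxxxxxxx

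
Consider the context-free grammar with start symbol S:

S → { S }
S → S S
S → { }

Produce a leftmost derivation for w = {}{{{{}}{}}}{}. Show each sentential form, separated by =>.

S=>SS=>SSS=>{}SS=>{}{S}S=>{}{{S}}S=>{}{{SS}}S=>{}{{{S}S}}S=>{}{{{{}}S}}S=>{}{{{{}}{}}}S=>{}{{{{}}{}}}{}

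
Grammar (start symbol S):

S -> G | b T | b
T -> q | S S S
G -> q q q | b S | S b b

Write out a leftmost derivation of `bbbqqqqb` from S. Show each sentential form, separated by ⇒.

S⇒G⇒bS⇒bbT⇒bbSSS⇒bbbTSS⇒bbbqSS⇒bbbqGS⇒bbbqqqqS⇒bbbqqqqb

S ⇒ G   [S -> G]
G ⇒ bS   [G -> b S]
bS ⇒ bbT   [S -> b T]
bbT ⇒ bbSSS   [T -> S S S]
bbSSS ⇒ bbbTSS   [S -> b T]
bbbTSS ⇒ bbbqSS   [T -> q]
bbbqSS ⇒ bbbqGS   [S -> G]
bbbqGS ⇒ bbbqqqqS   [G -> q q q]
bbbqqqqS ⇒ bbbqqqqb   [S -> b]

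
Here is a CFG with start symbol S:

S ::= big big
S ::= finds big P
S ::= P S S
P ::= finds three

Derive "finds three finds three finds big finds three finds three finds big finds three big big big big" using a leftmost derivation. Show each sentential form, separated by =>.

S => P S S => finds three S S => finds three P S S S => finds three finds three S S S => finds three finds three finds big P S S => finds three finds three finds big finds three S S => finds three finds three finds big finds three P S S S => finds three finds three finds big finds three finds three S S S => finds three finds three finds big finds three finds three finds big P S S => finds three finds three finds big finds three finds three finds big finds three S S => finds three finds three finds big finds three finds three finds big finds three big big S => finds three finds three finds big finds three finds three finds big finds three big big big big

S => P S S   [S ::= P S S]
P S S => finds three S S   [P ::= finds three]
finds three S S => finds three P S S S   [S ::= P S S]
finds three P S S S => finds three finds three S S S   [P ::= finds three]
finds three finds three S S S => finds three finds three finds big P S S   [S ::= finds big P]
finds three finds three finds big P S S => finds three finds three finds big finds three S S   [P ::= finds three]
finds three finds three finds big finds three S S => finds three finds three finds big finds three P S S S   [S ::= P S S]
finds three finds three finds big finds three P S S S => finds three finds three finds big finds three finds three S S S   [P ::= finds three]
finds three finds three finds big finds three finds three S S S => finds three finds three finds big finds three finds three finds big P S S   [S ::= finds big P]
finds three finds three finds big finds three finds three finds big P S S => finds three finds three finds big finds three finds three finds big finds three S S   [P ::= finds three]
finds three finds three finds big finds three finds three finds big finds three S S => finds three finds three finds big finds three finds three finds big finds three big big S   [S ::= big big]
finds three finds three finds big finds three finds three finds big finds three big big S => finds three finds three finds big finds three finds three finds big finds three big big big big   [S ::= big big]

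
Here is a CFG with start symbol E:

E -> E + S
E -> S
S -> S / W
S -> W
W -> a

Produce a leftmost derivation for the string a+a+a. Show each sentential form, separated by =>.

E => E+S => E+S+S => S+S+S => W+S+S => a+S+S => a+W+S => a+a+S => a+a+W => a+a+a

E => E+S   [E -> E + S]
E+S => E+S+S   [E -> E + S]
E+S+S => S+S+S   [E -> S]
S+S+S => W+S+S   [S -> W]
W+S+S => a+S+S   [W -> a]
a+S+S => a+W+S   [S -> W]
a+W+S => a+a+S   [W -> a]
a+a+S => a+a+W   [S -> W]
a+a+W => a+a+a   [W -> a]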